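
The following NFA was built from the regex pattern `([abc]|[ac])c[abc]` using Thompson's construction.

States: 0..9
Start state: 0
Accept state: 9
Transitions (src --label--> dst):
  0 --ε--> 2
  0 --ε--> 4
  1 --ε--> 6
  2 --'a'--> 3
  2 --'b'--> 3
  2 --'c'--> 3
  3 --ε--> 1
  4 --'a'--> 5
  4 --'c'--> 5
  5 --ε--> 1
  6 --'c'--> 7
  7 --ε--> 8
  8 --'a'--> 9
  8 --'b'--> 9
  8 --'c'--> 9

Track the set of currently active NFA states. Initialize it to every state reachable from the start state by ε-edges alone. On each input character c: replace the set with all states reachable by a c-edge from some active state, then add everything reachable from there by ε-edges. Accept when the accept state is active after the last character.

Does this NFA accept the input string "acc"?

Answer: ACCEPT

Trace:
start: ε-closure({0}) = {0,2,4}
'a' @ 1: {1,3,5,6}
'c' @ 2: {7,8}
'c' @ 3: {9}  (accept∈set)
end set {9} — state 9 in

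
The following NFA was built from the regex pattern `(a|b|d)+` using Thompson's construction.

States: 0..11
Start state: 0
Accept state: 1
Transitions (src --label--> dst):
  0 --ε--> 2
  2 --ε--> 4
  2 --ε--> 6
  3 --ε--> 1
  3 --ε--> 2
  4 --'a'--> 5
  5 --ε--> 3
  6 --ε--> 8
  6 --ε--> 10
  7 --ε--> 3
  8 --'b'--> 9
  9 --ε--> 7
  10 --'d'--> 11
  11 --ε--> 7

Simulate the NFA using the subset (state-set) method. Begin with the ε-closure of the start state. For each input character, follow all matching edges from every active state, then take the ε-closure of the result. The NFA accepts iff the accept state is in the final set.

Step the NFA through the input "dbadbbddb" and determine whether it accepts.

start: ε-closure({0}) = {0,2,4,6,8,10}
'd' @ 1: {1,2,3,4,6,7,8,10,11}  (accept∈set)
'b' @ 2: {1,2,3,4,6,7,8,9,10}  (accept∈set)
'a' @ 3: {1,2,3,4,5,6,8,10}  (accept∈set)
'd' @ 4: {1,2,3,4,6,7,8,10,11}  (accept∈set)
'b' @ 5: {1,2,3,4,6,7,8,9,10}  (accept∈set)
'b' @ 6: {1,2,3,4,6,7,8,9,10}  (accept∈set)
'd' @ 7: {1,2,3,4,6,7,8,10,11}  (accept∈set)
'd' @ 8: {1,2,3,4,6,7,8,10,11}  (accept∈set)
'b' @ 9: {1,2,3,4,6,7,8,9,10}  (accept∈set)
end set {1,2,3,4,6,7,8,9,10} — state 1 in

Answer: ACCEPT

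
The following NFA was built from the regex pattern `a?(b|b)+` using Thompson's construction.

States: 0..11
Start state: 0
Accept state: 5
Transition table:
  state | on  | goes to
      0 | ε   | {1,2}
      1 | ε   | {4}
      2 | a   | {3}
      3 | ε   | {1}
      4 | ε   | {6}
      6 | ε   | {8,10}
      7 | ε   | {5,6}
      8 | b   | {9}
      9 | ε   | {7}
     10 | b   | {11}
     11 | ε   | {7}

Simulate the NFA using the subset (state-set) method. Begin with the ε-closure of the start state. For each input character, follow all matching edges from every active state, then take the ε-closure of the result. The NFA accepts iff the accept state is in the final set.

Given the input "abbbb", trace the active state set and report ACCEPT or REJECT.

start: ε-closure({0}) = {0,1,2,4,6,8,10}
'a' @ 1: {1,3,4,6,8,10}
'b' @ 2: {5,6,7,8,9,10,11}  [accepting]
'b' @ 3: {5,6,7,8,9,10,11}  [accepting]
'b' @ 4: {5,6,7,8,9,10,11}  [accepting]
'b' @ 5: {5,6,7,8,9,10,11}  [accepting]
end set {5,6,7,8,9,10,11} — state 5 in

Answer: ACCEPT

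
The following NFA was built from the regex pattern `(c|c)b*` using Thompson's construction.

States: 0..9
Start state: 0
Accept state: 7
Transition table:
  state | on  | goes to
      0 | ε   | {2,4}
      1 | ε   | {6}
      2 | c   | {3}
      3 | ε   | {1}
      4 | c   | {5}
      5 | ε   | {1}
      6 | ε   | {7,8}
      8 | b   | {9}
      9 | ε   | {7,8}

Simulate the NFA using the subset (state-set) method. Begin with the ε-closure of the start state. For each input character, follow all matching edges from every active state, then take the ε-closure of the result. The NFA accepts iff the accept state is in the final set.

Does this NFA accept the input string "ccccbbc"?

Answer: REJECT

Trace:
start: ε-closure({0}) = {0,2,4}
'c' @ 1: {1,3,5,6,7,8}  [accepting]
'c' @ 2: {}  — no active states
rest 'ccbbc' ignored (set empty)
final: {}; accept 7 not in set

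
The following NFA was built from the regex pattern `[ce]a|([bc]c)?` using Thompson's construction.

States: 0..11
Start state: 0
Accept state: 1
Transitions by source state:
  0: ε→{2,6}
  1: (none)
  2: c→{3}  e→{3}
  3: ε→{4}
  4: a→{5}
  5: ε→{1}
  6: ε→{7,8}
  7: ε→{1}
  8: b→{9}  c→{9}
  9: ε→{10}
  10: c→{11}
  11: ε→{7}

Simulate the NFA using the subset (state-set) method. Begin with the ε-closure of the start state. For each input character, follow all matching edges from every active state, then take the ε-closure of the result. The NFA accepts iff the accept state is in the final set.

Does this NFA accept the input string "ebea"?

Answer: REJECT

Derivation:
S₀ = ε-closure({0}) = {0,1,2,6,7,8}
'e' @ 1: {3,4}
'b' @ 2: {}  — dead — no transitions
rest 'ea' ignored (set empty)
end set {} — state 1 not in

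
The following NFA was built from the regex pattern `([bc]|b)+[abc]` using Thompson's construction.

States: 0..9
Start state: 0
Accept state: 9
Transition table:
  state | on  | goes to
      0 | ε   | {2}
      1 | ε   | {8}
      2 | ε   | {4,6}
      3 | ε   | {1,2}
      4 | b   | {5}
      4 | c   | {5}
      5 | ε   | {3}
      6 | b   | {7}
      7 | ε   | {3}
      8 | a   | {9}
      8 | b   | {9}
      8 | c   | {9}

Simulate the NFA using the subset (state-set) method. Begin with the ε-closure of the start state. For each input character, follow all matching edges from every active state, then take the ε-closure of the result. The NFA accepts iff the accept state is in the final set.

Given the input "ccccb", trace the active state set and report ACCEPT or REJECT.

start: ε-closure({0}) = {0,2,4,6}
'c' @ 1: {1,2,3,4,5,6,8}
'c' @ 2: {1,2,3,4,5,6,8,9}  (accept∈set)
'c' @ 3: {1,2,3,4,5,6,8,9}  (accept∈set)
'c' @ 4: {1,2,3,4,5,6,8,9}  (accept∈set)
'b' @ 5: {1,2,3,4,5,6,7,8,9}  (accept∈set)
end set {1,2,3,4,5,6,7,8,9} — state 9 in

Answer: ACCEPT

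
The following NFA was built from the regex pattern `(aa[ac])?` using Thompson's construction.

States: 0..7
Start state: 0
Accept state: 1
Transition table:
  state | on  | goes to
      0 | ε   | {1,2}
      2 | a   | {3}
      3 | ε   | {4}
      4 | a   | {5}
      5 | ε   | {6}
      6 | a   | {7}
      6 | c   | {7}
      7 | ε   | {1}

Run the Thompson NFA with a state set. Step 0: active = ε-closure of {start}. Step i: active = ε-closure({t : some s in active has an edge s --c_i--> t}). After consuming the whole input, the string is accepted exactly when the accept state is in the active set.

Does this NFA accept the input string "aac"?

Answer: ACCEPT

Steps:
initial (ε-close {0}): {0,1,2}
'a' @ 1: {3,4}
'a' @ 2: {5,6}
'c' @ 3: {1,7}  ✓accept
end set {1,7} — state 1 in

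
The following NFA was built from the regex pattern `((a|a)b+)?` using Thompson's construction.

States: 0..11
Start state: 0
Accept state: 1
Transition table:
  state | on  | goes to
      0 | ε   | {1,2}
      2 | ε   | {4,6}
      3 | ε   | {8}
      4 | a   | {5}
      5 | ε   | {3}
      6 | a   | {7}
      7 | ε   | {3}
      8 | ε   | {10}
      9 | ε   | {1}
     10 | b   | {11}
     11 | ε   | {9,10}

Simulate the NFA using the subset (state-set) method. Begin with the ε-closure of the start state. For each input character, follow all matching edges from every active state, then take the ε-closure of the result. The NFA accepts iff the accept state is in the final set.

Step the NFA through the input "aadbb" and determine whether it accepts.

Answer: REJECT

Derivation:
initial (ε-close {0}): {0,1,2,4,6}
'a' @ 1: {3,5,7,8,10}
'a' @ 2: {}  — dead — no transitions
rest 'dbb' ignored (set empty)
after full input: {}  (accept=1 not in)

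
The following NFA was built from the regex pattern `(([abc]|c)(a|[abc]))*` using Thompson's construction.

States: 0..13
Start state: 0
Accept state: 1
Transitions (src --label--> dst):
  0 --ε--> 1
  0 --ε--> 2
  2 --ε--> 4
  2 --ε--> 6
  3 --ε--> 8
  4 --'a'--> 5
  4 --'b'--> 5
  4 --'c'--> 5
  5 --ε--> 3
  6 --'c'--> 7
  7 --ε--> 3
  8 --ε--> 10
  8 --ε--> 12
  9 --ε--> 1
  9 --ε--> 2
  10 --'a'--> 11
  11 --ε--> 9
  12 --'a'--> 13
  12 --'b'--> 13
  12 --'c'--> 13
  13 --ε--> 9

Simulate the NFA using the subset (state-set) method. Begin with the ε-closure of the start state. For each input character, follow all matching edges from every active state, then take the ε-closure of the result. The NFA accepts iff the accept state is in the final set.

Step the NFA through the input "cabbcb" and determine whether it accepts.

Answer: ACCEPT

Derivation:
initial (ε-close {0}): {0,1,2,4,6}
'c' @ 1: {3,5,7,8,10,12}
'a' @ 2: {1,2,4,6,9,11,13}  [accepting]
'b' @ 3: {3,5,8,10,12}
'b' @ 4: {1,2,4,6,9,13}  [accepting]
'c' @ 5: {3,5,7,8,10,12}
'b' @ 6: {1,2,4,6,9,13}  [accepting]
end set {1,2,4,6,9,13} — state 1 in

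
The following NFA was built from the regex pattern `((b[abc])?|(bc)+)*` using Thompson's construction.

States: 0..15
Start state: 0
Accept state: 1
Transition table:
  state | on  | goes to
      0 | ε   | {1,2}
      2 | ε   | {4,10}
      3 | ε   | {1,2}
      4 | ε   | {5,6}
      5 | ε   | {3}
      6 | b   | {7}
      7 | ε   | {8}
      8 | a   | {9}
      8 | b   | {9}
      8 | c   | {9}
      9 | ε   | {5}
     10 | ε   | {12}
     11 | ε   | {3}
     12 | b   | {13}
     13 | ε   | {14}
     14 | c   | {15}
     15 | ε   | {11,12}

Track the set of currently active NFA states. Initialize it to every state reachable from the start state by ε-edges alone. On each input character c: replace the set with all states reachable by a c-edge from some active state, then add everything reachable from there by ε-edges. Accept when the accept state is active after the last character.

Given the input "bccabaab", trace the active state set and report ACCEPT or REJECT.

Answer: REJECT

Trace:
initial (ε-close {0}): {0,1,2,3,4,5,6,10,12}
'b' @ 1: {7,8,13,14}
'c' @ 2: {1,2,3,4,5,6,9,10,11,12,15}  (accept∈set)
'c' @ 3: {}  — dead — no transitions
rest 'abaab' ignored (set empty)
final: {}; accept 1 not in set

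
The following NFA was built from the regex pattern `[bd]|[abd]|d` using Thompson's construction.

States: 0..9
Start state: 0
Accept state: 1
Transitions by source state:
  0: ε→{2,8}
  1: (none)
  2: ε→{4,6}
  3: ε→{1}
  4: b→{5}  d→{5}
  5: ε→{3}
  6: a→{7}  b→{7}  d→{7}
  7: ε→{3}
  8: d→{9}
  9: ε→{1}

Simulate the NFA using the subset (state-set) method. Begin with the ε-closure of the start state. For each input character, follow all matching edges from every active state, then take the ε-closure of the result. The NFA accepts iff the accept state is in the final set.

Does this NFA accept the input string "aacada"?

Answer: REJECT

Derivation:
start: ε-closure({0}) = {0,2,4,6,8}
'a' @ 1: {1,3,7}  [accepting]
'a' @ 2: {}  — dead — no transitions
rest 'cada' ignored (set empty)
end set {} — state 1 not in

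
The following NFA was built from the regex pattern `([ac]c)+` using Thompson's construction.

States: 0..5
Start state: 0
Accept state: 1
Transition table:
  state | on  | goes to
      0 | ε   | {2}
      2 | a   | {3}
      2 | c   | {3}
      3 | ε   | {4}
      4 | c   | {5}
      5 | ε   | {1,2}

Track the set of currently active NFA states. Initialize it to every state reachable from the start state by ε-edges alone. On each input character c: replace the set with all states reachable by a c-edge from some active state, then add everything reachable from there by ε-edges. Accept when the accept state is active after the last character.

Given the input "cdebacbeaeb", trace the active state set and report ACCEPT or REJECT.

Answer: REJECT

Derivation:
start: ε-closure({0}) = {0,2}
'c' @ 1: {3,4}
'd' @ 2: {}  — dead — no transitions
rest 'ebacbeaeb' ignored (set empty)
final: {}; accept 1 not in set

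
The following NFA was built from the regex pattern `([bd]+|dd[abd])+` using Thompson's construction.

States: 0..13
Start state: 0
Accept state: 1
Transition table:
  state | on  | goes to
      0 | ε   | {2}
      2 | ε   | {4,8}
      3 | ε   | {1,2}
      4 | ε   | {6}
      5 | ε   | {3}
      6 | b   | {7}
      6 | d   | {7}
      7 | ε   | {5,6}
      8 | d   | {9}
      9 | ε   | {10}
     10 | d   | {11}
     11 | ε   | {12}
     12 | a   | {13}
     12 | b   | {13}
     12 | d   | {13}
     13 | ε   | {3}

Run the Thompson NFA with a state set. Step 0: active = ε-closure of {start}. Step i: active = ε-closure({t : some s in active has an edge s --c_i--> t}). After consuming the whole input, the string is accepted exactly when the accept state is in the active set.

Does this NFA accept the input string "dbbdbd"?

Answer: ACCEPT

Steps:
start: ε-closure({0}) = {0,2,4,6,8}
'd' @ 1: {1,2,3,4,5,6,7,8,9,10}  ✓accept
'b' @ 2: {1,2,3,4,5,6,7,8}  ✓accept
'b' @ 3: {1,2,3,4,5,6,7,8}  ✓accept
'd' @ 4: {1,2,3,4,5,6,7,8,9,10}  ✓accept
'b' @ 5: {1,2,3,4,5,6,7,8}  ✓accept
'd' @ 6: {1,2,3,4,5,6,7,8,9,10}  ✓accept
after full input: {1,2,3,4,5,6,7,8,9,10}  (accept=1 in)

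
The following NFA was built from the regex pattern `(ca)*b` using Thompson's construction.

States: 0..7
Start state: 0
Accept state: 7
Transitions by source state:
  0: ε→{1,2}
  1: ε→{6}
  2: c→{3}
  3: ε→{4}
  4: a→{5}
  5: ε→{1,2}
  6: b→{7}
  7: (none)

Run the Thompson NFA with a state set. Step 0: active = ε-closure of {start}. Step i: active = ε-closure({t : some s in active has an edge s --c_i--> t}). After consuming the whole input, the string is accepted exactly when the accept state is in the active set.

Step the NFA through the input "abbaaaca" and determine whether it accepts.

Answer: REJECT

Trace:
start: ε-closure({0}) = {0,1,2,6}
'a' @ 1: {}  — no active states
rest 'bbaaaca' ignored (set empty)
after full input: {}  (accept=7 not in)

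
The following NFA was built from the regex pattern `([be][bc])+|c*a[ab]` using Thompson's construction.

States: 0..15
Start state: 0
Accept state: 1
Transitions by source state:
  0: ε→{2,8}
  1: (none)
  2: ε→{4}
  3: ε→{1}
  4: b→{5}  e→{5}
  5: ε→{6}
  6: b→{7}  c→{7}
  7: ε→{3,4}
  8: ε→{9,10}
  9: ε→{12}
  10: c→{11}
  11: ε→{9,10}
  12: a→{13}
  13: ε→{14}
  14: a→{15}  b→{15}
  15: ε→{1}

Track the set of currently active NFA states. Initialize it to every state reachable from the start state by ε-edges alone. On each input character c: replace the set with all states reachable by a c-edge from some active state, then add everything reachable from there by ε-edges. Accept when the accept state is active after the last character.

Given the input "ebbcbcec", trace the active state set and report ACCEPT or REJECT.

Answer: ACCEPT

Derivation:
initial (ε-close {0}): {0,2,4,8,9,10,12}
'e' @ 1: {5,6}
'b' @ 2: {1,3,4,7}  [accepting]
'b' @ 3: {5,6}
'c' @ 4: {1,3,4,7}  [accepting]
'b' @ 5: {5,6}
'c' @ 6: {1,3,4,7}  [accepting]
'e' @ 7: {5,6}
'c' @ 8: {1,3,4,7}  [accepting]
final: {1,3,4,7}; accept 1 in set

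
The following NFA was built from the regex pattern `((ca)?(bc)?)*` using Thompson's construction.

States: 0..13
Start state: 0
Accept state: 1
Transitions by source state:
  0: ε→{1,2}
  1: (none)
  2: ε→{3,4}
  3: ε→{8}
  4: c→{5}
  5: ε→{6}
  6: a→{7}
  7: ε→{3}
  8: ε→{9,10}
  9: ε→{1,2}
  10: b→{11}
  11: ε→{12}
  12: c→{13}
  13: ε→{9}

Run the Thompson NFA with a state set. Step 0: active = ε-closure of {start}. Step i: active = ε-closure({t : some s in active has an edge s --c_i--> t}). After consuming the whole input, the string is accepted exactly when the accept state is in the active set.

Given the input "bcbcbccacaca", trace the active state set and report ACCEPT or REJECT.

Answer: ACCEPT

Trace:
initial (ε-close {0}): {0,1,2,3,4,8,9,10}
'b' @ 1: {11,12}
'c' @ 2: {1,2,3,4,8,9,10,13}  [accepting]
'b' @ 3: {11,12}
'c' @ 4: {1,2,3,4,8,9,10,13}  [accepting]
'b' @ 5: {11,12}
'c' @ 6: {1,2,3,4,8,9,10,13}  [accepting]
'c' @ 7: {5,6}
'a' @ 8: {1,2,3,4,7,8,9,10}  [accepting]
'c' @ 9: {5,6}
'a' @ 10: {1,2,3,4,7,8,9,10}  [accepting]
'c' @ 11: {5,6}
'a' @ 12: {1,2,3,4,7,8,9,10}  [accepting]
final: {1,2,3,4,7,8,9,10}; accept 1 in set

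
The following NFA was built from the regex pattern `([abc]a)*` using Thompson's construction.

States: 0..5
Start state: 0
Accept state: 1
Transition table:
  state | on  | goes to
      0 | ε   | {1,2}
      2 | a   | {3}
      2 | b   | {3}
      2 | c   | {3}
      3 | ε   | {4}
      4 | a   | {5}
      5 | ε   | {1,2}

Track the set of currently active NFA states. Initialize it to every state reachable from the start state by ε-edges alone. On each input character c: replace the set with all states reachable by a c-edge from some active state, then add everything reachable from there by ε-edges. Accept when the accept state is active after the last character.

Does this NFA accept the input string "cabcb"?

start: ε-closure({0}) = {0,1,2}
'c' @ 1: {3,4}
'a' @ 2: {1,2,5}  (accept∈set)
'b' @ 3: {3,4}
'c' @ 4: {}  — no active states
rest 'b' ignored (set empty)
end set {} — state 1 not in

Answer: REJECT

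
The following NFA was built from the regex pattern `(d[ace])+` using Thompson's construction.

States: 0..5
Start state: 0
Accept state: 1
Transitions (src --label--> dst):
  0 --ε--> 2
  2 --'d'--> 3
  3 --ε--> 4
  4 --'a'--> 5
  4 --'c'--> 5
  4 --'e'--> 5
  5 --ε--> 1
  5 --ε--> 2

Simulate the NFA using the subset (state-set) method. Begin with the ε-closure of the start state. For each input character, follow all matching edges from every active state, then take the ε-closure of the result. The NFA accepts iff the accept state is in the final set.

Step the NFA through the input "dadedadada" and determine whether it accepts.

S₀ = ε-closure({0}) = {0,2}
'd' @ 1: {3,4}
'a' @ 2: {1,2,5}  [accepting]
'd' @ 3: {3,4}
'e' @ 4: {1,2,5}  [accepting]
'd' @ 5: {3,4}
'a' @ 6: {1,2,5}  [accepting]
'd' @ 7: {3,4}
'a' @ 8: {1,2,5}  [accepting]
'd' @ 9: {3,4}
'a' @ 10: {1,2,5}  [accepting]
after full input: {1,2,5}  (accept=1 in)

Answer: ACCEPT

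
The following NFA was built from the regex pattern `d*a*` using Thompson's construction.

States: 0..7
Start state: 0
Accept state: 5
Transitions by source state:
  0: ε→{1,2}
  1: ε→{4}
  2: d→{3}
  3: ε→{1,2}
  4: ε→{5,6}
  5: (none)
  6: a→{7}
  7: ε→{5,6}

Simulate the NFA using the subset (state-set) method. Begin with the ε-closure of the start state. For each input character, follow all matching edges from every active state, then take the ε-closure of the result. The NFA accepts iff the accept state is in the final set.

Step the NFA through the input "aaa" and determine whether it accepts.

Answer: ACCEPT

Trace:
S₀ = ε-closure({0}) = {0,1,2,4,5,6}
'a' @ 1: {5,6,7}  [accepting]
'a' @ 2: {5,6,7}  [accepting]
'a' @ 3: {5,6,7}  [accepting]
end set {5,6,7} — state 5 in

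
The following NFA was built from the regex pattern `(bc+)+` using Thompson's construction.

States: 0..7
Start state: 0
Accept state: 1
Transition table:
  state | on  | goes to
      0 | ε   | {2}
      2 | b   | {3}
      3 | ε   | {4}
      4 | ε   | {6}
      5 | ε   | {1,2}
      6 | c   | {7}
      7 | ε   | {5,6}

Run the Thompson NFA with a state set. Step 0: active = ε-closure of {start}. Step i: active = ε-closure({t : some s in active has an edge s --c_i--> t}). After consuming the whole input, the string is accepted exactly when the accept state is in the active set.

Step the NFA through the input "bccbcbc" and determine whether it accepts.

Answer: ACCEPT

Derivation:
S₀ = ε-closure({0}) = {0,2}
'b' @ 1: {3,4,6}
'c' @ 2: {1,2,5,6,7}  [accepting]
'c' @ 3: {1,2,5,6,7}  [accepting]
'b' @ 4: {3,4,6}
'c' @ 5: {1,2,5,6,7}  [accepting]
'b' @ 6: {3,4,6}
'c' @ 7: {1,2,5,6,7}  [accepting]
final: {1,2,5,6,7}; accept 1 in set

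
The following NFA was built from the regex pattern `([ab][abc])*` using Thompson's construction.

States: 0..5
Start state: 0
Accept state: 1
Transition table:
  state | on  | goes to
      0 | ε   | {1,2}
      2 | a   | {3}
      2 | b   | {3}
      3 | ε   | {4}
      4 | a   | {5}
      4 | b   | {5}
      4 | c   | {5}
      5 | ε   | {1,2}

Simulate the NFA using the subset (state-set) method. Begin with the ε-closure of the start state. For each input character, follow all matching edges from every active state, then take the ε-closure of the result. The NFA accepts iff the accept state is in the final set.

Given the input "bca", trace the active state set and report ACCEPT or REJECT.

start: ε-closure({0}) = {0,1,2}
'b' @ 1: {3,4}
'c' @ 2: {1,2,5}  ✓accept
'a' @ 3: {3,4}
final: {3,4}; accept 1 not in set

Answer: REJECT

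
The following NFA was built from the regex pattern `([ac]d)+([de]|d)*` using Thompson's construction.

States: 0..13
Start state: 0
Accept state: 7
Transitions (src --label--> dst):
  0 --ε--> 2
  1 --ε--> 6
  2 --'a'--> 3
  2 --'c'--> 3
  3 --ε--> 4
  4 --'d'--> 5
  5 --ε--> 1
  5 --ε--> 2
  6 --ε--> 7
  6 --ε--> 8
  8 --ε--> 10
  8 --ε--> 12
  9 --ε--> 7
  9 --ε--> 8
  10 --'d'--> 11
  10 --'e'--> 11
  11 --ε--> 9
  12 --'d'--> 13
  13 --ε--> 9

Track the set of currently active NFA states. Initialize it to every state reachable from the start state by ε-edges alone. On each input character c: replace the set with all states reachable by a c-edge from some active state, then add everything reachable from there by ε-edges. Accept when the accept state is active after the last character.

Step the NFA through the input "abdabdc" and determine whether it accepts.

initial (ε-close {0}): {0,2}
'a' @ 1: {3,4}
'b' @ 2: {}  — state set empty
rest 'dabdc' ignored (set empty)
final: {}; accept 7 not in set

Answer: REJECT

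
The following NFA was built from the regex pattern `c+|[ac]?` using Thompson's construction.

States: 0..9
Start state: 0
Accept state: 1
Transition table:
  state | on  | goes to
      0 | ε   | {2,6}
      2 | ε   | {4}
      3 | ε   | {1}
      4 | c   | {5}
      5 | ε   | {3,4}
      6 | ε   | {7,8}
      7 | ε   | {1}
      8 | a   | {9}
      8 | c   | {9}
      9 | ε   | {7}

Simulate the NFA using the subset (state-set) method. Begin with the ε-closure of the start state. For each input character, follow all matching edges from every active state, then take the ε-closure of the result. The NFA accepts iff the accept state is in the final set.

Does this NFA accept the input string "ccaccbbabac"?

initial (ε-close {0}): {0,1,2,4,6,7,8}
'c' @ 1: {1,3,4,5,7,9}  [accepting]
'c' @ 2: {1,3,4,5}  [accepting]
'a' @ 3: {}  — no active states
rest 'ccbbabac' ignored (set empty)
after full input: {}  (accept=1 not in)

Answer: REJECT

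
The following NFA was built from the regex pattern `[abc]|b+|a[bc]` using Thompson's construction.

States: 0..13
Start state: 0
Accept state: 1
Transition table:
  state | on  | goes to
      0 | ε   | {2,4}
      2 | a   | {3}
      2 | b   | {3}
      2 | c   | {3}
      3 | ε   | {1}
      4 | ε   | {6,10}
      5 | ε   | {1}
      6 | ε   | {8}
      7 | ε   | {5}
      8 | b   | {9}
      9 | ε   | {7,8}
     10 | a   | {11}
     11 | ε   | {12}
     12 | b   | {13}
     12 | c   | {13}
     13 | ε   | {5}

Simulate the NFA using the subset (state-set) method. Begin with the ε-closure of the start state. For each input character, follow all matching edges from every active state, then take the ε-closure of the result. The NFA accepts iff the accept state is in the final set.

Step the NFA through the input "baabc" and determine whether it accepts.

initial (ε-close {0}): {0,2,4,6,8,10}
'b' @ 1: {1,3,5,7,8,9}  [accepting]
'a' @ 2: {}  — state set empty
rest 'abc' ignored (set empty)
after full input: {}  (accept=1 not in)

Answer: REJECT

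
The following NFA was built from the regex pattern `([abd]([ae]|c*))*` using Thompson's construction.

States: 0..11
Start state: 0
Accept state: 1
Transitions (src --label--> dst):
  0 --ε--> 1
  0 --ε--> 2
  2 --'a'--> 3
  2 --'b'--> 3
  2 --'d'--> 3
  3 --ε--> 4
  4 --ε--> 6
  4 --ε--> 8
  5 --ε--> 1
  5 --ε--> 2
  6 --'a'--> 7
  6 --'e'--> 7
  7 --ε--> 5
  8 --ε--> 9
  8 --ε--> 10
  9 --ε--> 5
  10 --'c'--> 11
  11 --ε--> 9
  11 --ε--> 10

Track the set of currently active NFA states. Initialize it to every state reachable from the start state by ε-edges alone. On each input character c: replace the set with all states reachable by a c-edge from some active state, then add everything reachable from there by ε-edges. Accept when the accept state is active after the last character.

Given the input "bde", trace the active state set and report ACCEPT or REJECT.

S₀ = ε-closure({0}) = {0,1,2}
'b' @ 1: {1,2,3,4,5,6,8,9,10}  [accepting]
'd' @ 2: {1,2,3,4,5,6,8,9,10}  [accepting]
'e' @ 3: {1,2,5,7}  [accepting]
end set {1,2,5,7} — state 1 in

Answer: ACCEPT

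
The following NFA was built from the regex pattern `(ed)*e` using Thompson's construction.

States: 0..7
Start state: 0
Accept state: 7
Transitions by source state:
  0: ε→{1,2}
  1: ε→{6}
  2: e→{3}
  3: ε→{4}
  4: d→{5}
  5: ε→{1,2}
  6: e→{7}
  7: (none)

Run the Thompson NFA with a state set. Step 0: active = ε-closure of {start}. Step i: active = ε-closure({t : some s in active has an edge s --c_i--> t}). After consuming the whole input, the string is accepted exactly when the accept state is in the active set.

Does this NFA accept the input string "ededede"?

Answer: ACCEPT

Steps:
initial (ε-close {0}): {0,1,2,6}
'e' @ 1: {3,4,7}  [accepting]
'd' @ 2: {1,2,5,6}
'e' @ 3: {3,4,7}  [accepting]
'd' @ 4: {1,2,5,6}
'e' @ 5: {3,4,7}  [accepting]
'd' @ 6: {1,2,5,6}
'e' @ 7: {3,4,7}  [accepting]
after full input: {3,4,7}  (accept=7 in)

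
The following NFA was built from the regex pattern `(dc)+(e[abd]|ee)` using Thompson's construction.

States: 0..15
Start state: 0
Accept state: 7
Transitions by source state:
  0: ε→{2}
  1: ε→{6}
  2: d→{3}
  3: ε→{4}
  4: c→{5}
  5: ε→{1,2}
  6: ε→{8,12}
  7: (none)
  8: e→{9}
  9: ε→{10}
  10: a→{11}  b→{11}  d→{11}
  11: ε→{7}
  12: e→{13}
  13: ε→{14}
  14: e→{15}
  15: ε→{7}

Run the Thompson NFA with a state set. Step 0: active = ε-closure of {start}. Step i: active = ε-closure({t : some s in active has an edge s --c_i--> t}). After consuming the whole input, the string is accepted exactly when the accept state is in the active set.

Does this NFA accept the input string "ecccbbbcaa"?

start: ε-closure({0}) = {0,2}
'e' @ 1: {}  — dead — no transitions
rest 'cccbbbcaa' ignored (set empty)
end set {} — state 7 not in

Answer: REJECT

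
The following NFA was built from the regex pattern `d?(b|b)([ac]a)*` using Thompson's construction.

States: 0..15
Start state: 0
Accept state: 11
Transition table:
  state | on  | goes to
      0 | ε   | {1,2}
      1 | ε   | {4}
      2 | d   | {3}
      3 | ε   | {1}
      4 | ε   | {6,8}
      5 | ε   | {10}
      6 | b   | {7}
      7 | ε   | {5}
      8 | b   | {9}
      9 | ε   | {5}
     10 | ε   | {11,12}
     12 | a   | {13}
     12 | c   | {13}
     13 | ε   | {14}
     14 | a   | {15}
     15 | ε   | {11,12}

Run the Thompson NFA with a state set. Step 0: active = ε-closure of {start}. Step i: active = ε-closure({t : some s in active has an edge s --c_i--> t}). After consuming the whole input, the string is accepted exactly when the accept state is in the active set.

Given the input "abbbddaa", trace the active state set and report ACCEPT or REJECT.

Answer: REJECT

Trace:
initial (ε-close {0}): {0,1,2,4,6,8}
'a' @ 1: {}  — dead — no transitions
rest 'bbbddaa' ignored (set empty)
after full input: {}  (accept=11 not in)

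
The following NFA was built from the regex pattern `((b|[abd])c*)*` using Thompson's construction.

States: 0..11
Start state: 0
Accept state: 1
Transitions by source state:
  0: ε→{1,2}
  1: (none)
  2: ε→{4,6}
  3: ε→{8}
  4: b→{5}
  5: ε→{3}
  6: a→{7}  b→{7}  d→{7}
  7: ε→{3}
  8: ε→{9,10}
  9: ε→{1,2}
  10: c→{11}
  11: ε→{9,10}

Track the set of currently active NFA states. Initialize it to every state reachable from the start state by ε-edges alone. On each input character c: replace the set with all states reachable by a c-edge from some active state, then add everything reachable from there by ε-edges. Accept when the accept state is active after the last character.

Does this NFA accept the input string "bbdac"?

Answer: ACCEPT

Derivation:
S₀ = ε-closure({0}) = {0,1,2,4,6}
'b' @ 1: {1,2,3,4,5,6,7,8,9,10}  (accept∈set)
'b' @ 2: {1,2,3,4,5,6,7,8,9,10}  (accept∈set)
'd' @ 3: {1,2,3,4,6,7,8,9,10}  (accept∈set)
'a' @ 4: {1,2,3,4,6,7,8,9,10}  (accept∈set)
'c' @ 5: {1,2,4,6,9,10,11}  (accept∈set)
end set {1,2,4,6,9,10,11} — state 1 in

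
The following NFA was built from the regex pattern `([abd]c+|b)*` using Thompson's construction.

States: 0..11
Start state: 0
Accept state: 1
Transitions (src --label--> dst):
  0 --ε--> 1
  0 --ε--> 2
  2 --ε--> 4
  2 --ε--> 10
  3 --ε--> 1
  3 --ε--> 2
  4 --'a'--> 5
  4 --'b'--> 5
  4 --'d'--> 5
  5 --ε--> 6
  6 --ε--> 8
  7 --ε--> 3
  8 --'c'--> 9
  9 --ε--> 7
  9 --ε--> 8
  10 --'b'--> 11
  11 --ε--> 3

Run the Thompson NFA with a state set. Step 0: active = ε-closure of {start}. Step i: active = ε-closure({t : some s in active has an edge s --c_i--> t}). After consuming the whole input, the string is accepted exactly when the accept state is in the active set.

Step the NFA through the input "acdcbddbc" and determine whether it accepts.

Answer: REJECT

Derivation:
start: ε-closure({0}) = {0,1,2,4,10}
'a' @ 1: {5,6,8}
'c' @ 2: {1,2,3,4,7,8,9,10}  (accept∈set)
'd' @ 3: {5,6,8}
'c' @ 4: {1,2,3,4,7,8,9,10}  (accept∈set)
'b' @ 5: {1,2,3,4,5,6,8,10,11}  (accept∈set)
'd' @ 6: {5,6,8}
'd' @ 7: {}  — state set empty
rest 'bc' ignored (set empty)
after full input: {}  (accept=1 not in)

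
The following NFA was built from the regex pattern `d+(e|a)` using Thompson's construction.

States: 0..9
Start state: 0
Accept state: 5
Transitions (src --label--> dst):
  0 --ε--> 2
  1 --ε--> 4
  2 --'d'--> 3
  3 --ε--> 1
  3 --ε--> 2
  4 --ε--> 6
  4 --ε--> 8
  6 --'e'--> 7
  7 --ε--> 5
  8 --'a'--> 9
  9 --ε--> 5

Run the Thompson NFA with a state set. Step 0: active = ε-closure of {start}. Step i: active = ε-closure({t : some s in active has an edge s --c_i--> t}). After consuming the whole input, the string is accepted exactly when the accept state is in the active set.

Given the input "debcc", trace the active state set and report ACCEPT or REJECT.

Answer: REJECT

Trace:
S₀ = ε-closure({0}) = {0,2}
'd' @ 1: {1,2,3,4,6,8}
'e' @ 2: {5,7}  ✓accept
'b' @ 3: {}  — state set empty
rest 'cc' ignored (set empty)
final: {}; accept 5 not in set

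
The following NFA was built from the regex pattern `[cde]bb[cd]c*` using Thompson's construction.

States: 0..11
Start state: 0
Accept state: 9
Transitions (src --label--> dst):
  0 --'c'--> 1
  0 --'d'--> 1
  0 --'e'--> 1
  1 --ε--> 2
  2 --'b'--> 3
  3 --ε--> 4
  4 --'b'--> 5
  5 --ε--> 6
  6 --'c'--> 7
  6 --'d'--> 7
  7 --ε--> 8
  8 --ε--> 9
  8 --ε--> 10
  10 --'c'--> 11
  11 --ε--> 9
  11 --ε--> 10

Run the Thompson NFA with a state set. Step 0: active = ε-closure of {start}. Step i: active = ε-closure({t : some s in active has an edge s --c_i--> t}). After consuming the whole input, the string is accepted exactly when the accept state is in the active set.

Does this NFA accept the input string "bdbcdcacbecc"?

S₀ = ε-closure({0}) = {0}
'b' @ 1: {}  — dead — no transitions
rest 'dbcdcacbecc' ignored (set empty)
end set {} — state 9 not in

Answer: REJECT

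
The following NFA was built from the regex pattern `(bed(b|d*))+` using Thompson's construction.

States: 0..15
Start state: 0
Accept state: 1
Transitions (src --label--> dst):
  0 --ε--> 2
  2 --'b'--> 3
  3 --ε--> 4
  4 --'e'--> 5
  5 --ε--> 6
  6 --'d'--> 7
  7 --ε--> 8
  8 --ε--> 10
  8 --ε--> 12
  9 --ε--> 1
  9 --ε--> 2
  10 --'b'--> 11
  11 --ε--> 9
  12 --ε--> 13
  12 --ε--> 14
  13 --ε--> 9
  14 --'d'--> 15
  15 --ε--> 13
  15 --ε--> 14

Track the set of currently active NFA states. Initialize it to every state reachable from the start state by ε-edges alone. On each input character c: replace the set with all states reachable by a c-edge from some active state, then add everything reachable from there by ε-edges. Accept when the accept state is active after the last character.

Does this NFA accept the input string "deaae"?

start: ε-closure({0}) = {0,2}
'd' @ 1: {}  — no active states
rest 'eaae' ignored (set empty)
final: {}; accept 1 not in set

Answer: REJECT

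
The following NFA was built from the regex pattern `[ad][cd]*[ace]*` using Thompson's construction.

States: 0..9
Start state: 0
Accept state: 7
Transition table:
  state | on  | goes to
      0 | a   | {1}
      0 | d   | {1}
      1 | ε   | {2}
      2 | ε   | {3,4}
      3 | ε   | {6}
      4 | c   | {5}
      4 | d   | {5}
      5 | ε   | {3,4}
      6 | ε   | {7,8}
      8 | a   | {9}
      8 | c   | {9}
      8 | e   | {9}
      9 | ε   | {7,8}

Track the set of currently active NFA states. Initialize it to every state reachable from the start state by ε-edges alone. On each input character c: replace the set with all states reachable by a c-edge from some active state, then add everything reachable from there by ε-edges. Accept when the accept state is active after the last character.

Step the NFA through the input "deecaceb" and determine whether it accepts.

Answer: REJECT

Steps:
start: ε-closure({0}) = {0}
'd' @ 1: {1,2,3,4,6,7,8}  ✓accept
'e' @ 2: {7,8,9}  ✓accept
'e' @ 3: {7,8,9}  ✓accept
'c' @ 4: {7,8,9}  ✓accept
'a' @ 5: {7,8,9}  ✓accept
'c' @ 6: {7,8,9}  ✓accept
'e' @ 7: {7,8,9}  ✓accept
'b' @ 8: {}  — no active states
after full input: {}  (accept=7 not in)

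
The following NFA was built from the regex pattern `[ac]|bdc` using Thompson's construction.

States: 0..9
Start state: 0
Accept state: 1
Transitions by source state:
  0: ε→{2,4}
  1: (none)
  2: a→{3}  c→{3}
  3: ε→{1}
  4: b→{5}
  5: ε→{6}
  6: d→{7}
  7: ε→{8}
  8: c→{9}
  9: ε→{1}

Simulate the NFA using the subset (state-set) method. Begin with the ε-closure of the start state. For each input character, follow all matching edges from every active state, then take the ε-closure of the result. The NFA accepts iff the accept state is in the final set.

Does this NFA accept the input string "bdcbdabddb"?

start: ε-closure({0}) = {0,2,4}
'b' @ 1: {5,6}
'd' @ 2: {7,8}
'c' @ 3: {1,9}  ✓accept
'b' @ 4: {}  — state set empty
rest 'dabddb' ignored (set empty)
end set {} — state 1 not in

Answer: REJECT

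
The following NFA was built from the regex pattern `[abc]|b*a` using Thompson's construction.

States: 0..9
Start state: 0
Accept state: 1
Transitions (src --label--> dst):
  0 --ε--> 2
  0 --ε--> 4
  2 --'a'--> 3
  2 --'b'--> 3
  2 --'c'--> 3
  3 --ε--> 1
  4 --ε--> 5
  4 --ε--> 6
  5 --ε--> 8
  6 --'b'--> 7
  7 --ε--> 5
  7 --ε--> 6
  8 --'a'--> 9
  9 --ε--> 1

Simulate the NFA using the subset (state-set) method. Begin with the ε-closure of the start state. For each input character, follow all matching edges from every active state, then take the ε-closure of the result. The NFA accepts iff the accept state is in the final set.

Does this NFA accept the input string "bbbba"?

initial (ε-close {0}): {0,2,4,5,6,8}
'b' @ 1: {1,3,5,6,7,8}  [accepting]
'b' @ 2: {5,6,7,8}
'b' @ 3: {5,6,7,8}
'b' @ 4: {5,6,7,8}
'a' @ 5: {1,9}  [accepting]
end set {1,9} — state 1 in

Answer: ACCEPT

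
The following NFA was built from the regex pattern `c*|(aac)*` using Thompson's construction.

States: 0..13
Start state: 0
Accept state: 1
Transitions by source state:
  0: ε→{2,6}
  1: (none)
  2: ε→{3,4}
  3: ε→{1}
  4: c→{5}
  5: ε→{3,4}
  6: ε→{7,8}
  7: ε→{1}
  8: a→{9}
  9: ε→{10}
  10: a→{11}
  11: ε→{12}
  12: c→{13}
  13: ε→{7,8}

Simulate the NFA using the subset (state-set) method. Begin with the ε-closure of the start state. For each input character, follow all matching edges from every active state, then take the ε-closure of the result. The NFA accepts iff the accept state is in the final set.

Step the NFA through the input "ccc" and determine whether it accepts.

S₀ = ε-closure({0}) = {0,1,2,3,4,6,7,8}
'c' @ 1: {1,3,4,5}  ✓accept
'c' @ 2: {1,3,4,5}  ✓accept
'c' @ 3: {1,3,4,5}  ✓accept
after full input: {1,3,4,5}  (accept=1 in)

Answer: ACCEPT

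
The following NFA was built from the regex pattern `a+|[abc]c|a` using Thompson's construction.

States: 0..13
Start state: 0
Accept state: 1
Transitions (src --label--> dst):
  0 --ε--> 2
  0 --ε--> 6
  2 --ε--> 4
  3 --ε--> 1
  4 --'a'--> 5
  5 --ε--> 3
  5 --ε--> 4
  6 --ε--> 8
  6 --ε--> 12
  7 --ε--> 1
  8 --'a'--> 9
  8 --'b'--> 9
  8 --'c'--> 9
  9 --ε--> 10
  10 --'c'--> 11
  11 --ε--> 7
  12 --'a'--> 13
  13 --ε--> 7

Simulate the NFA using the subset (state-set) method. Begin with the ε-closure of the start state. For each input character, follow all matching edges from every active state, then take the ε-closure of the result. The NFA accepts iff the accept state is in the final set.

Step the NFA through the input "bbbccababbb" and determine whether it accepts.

initial (ε-close {0}): {0,2,4,6,8,12}
'b' @ 1: {9,10}
'b' @ 2: {}  — state set empty
rest 'bccababbb' ignored (set empty)
after full input: {}  (accept=1 not in)

Answer: REJECT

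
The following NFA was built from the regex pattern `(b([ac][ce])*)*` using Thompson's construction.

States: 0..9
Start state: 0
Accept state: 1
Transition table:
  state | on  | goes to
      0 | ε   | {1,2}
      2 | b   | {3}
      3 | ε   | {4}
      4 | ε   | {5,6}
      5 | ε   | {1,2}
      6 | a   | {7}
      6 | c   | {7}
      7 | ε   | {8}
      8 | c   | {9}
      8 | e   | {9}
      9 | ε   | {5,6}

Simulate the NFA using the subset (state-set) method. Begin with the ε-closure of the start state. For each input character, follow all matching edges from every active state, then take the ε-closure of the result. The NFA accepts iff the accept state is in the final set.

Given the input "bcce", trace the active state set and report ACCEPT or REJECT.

initial (ε-close {0}): {0,1,2}
'b' @ 1: {1,2,3,4,5,6}  ✓accept
'c' @ 2: {7,8}
'c' @ 3: {1,2,5,6,9}  ✓accept
'e' @ 4: {}  — dead — no transitions
after full input: {}  (accept=1 not in)

Answer: REJECT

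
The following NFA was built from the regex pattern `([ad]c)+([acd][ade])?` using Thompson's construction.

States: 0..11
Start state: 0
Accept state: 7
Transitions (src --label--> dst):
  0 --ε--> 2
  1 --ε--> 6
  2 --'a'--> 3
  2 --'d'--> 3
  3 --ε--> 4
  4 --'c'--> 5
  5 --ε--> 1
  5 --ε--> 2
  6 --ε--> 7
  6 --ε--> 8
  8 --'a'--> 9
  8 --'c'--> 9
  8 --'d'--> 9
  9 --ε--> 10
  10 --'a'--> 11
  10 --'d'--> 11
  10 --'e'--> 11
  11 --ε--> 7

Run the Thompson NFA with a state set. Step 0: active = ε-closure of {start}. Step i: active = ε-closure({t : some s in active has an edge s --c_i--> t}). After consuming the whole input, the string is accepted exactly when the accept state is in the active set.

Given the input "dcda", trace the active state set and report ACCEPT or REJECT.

Answer: ACCEPT

Trace:
initial (ε-close {0}): {0,2}
'd' @ 1: {3,4}
'c' @ 2: {1,2,5,6,7,8}  (accept∈set)
'd' @ 3: {3,4,9,10}
'a' @ 4: {7,11}  (accept∈set)
after full input: {7,11}  (accept=7 in)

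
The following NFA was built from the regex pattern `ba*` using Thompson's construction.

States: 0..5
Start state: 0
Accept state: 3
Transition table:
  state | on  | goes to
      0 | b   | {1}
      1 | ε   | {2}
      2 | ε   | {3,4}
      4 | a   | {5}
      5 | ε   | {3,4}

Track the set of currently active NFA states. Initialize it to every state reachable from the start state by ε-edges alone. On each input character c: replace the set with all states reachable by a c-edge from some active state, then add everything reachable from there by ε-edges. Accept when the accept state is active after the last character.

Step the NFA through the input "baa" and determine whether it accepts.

Answer: ACCEPT

Trace:
S₀ = ε-closure({0}) = {0}
'b' @ 1: {1,2,3,4}  (accept∈set)
'a' @ 2: {3,4,5}  (accept∈set)
'a' @ 3: {3,4,5}  (accept∈set)
after full input: {3,4,5}  (accept=3 in)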